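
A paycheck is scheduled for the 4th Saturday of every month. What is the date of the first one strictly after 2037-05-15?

May 2037 starts on a Friday; its first Saturday is the 2nd, so the 4th Saturday is the 23rd — 2037-05-23.
2037-05-23 is after 2037-05-15, so that is the next one.

2037-05-23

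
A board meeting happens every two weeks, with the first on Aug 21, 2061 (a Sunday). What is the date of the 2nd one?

Sep 4, 2061

The 2nd occurrence is 1 interval after the first: 1 × 14 = 14 days after Aug 21, 2061.
Aug has 31 days — 10 days to the end of Aug leaves 4.
4 days into Sep → Sep 4, 2061.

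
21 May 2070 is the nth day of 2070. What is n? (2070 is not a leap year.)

Days in months before May: 31 + 28 + 31 + 30 = 120.
Plus 21 days into May → day 141.

141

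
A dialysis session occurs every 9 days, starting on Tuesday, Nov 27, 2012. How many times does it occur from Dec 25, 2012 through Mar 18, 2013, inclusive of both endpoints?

9

Occurrences land 9·i days after Nov 27, 2012 for i = 0, 1, 2, …
Dec 25, 2012 is 28 days after the start; 28 ÷ 9 = 3 remainder 1; since the remainder is 1, round up to i = 4. First occurrence in the window: #5 on Jan 2, 2013 (4×9 = 36 days in).
Mar 18, 2013 is 111 days after the start; 111 ÷ 9 = 12 remainder 3. Last occurrence in the window: #13 on Mar 15, 2013.
Occurrences #5 through #13: 9 in total.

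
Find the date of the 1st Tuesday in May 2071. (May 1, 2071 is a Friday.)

May 5, 2071

May 2071 begins on a Friday, so the first Tuesday is May 5 (4 days later).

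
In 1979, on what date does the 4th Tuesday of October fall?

October 23, 1979

The first Tuesday of October 1979 is October 2.
The 4th Tuesday is 3 weeks later: 2 + 21 = 23.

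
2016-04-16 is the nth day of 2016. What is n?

107

Days in months before April: 31 + 29 + 31 = 91.
Plus 16 days into April → day 107.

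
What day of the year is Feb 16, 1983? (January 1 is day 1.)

Days in months before Feb: 31 = 31.
Plus 16 days into Feb → day 47.

47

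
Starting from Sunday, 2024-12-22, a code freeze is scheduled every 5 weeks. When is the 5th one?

2025-05-11

The 5th occurrence is 4 intervals after the first: 4 × 35 = 140 days after 2024-12-22.
December has 31 days — 9 days to the end of December leaves 131.
January has 31 days (100 left).
February has 28 days (72 left).
March has 31 days (41 left).
April has 30 days (11 left).
11 days into May → 2025-05-11.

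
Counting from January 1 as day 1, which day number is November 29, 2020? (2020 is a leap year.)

334

Days in months before November: 31 + 29 + 31 + 30 + 31 + 30 + 31 + 31 + 30 + 31 = 305.
Plus 29 days into November → day 334.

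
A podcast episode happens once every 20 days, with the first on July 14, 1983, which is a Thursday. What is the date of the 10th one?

January 10, 1984

The 10th occurrence is 9 intervals after the first: 9 × 20 = 180 days after July 14, 1983.
July has 31 days — 17 days to the end of July leaves 163.
August has 31 days (132 left).
September has 30 days (102 left).
October has 31 days (71 left).
November has 30 days (41 left).
December has 31 days (10 left).
10 days into January → January 10, 1984.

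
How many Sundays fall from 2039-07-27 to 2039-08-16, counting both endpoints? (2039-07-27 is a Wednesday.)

3

2039-07-27 is a Wednesday; the first Sunday on or after it is 2039-07-31 (4 days later).
From 2039-07-31 to 2039-08-16: 0 + 16 = 16 days (rest of July, August).
16 ÷ 7 = 2 full weeks with remainder 2, so 2 more Sundays after the first → 3.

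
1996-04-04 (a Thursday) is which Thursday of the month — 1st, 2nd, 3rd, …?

Day 4 falls in week ⌈4/7⌉ of the month.
Days 1–7 hold the 1st Thursday, 8–14 the 2nd, 15–21 the 3rd, 22–28 the 4th, 29–31 the 5th.
4 is in the range for the 1st.

1st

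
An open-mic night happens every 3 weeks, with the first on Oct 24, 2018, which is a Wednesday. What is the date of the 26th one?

Apr 1, 2020

The 26th occurrence is 25 intervals after the first: 25 × 21 = 525 days after Oct 24, 2018.
Oct has 31 days — 7 days to the end of Oct leaves 518.
From end of Oct to end of 2018 is 61 days (457 left).
2019 has 365 days (92 left).
Jan has 31 days (61 left).
Feb has 29 days (32 left).
Mar has 31 days (1 left).
1 day into Apr → Apr 1, 2020.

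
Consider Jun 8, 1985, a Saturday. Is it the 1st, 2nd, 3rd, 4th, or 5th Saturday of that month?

2nd

Day 8 falls in week ⌈8/7⌉ of the month.
Days 1–7 hold the 1st Saturday, 8–14 the 2nd, 15–21 the 3rd, 22–28 the 4th, 29–31 the 5th.
8 is in the range for the 2nd.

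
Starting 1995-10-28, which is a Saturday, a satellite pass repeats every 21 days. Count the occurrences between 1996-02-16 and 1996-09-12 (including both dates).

Occurrences land 21·i days after 1995-10-28 for i = 0, 1, 2, …
1996-02-16 is 111 days after the start; 111 ÷ 21 = 5 remainder 6; since the remainder is 6, round up to i = 6. First occurrence in the window: #7 on 1996-03-02 (6×21 = 126 days in).
1996-09-12 is 320 days after the start; 320 ÷ 21 = 15 remainder 5. Last occurrence in the window: #16 on 1996-09-07.
Occurrences #7 through #16: 10 in total.

10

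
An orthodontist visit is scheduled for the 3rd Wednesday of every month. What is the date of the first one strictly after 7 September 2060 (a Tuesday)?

September 2060 starts on a Wednesday; its first Wednesday is the 1st, so the 3rd Wednesday is the 15th — 15 September 2060.
15 September 2060 is after 7 September 2060, so that is the next one.

15 September 2060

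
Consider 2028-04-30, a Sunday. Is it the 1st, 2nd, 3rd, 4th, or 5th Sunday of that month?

5th

Day 30 falls in week ⌈30/7⌉ of the month.
Days 1–7 hold the 1st Sunday, 8–14 the 2nd, 15–21 the 3rd, 22–28 the 4th, 29–31 the 5th.
30 is in the range for the 5th.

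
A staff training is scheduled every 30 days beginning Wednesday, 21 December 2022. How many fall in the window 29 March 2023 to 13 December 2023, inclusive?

8

Occurrences land 30·i days after 21 December 2022 for i = 0, 1, 2, …
29 March 2023 is 98 days after the start; 98 ÷ 30 = 3 remainder 8; since the remainder is 8, round up to i = 4. First occurrence in the window: #5 on 20 April 2023 (4×30 = 120 days in).
13 December 2023 is 357 days after the start; 357 ÷ 30 = 11 remainder 27. Last occurrence in the window: #12 on 16 November 2023.
Occurrences #5 through #12: 8 in total.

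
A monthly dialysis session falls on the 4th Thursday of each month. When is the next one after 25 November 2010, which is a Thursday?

November 2010 starts on a Monday; its first Thursday is the 4th, so the 4th Thursday is the 25th — 25 November 2010.
That is not after 25 November 2010, so look at December 2010.
December 2010 starts on a Wednesday; its first Thursday is the 2nd, so the 4th Thursday is the 23rd — 23 December 2010.

23 December 2010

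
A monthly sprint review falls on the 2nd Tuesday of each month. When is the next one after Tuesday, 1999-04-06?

1999-04-13

April 1999 starts on a Thursday; its first Tuesday is the 6th, so the 2nd Tuesday is the 13th — 1999-04-13.
1999-04-13 is after 1999-04-06, so that is the next one.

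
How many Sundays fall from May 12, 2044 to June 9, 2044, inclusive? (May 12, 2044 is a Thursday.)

4

May 12, 2044 is a Thursday; the first Sunday on or after it is May 15, 2044 (3 days later).
From May 15, 2044 to June 9, 2044: 16 + 9 = 25 days (rest of May, June).
25 ÷ 7 = 3 full weeks with remainder 4, so 3 more Sundays after the first → 4.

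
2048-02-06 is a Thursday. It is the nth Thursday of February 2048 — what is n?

1st

Day 6 falls in week ⌈6/7⌉ of the month.
Days 1–7 hold the 1st Thursday, 8–14 the 2nd, 15–21 the 3rd, 22–28 the 4th, 29–31 the 5th.
6 is in the range for the 1st.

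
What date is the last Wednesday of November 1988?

30 November 1988

November 1988 begins on a Tuesday, so the first Wednesday is November 2 (1 day later).
November 1988 has 30 days. Adding weeks: 2, 9, 16, 23, 30 — the last one ≤ 30 is the 30th.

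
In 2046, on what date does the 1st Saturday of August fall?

2046-08-04

The first Saturday of August 2046 is August 4.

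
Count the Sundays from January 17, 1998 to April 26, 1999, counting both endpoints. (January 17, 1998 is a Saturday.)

67

January 17, 1998 is a Saturday; the first Sunday on or after it is January 18, 1998 (1 day later).
From January 18, 1998 to April 26, 1999: 347 + 116 = 463 days (rest of 1998, to April 26, 1999 in 1999).
463 ÷ 7 = 66 full weeks with remainder 1, so 66 more Sundays after the first → 67.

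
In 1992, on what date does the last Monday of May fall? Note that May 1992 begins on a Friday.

25 May 1992

May 1992 begins on a Friday, so the first Monday is May 4 (3 days later).
May 1992 has 31 days. Adding weeks: 4, 11, 18, 25 — the last one ≤ 31 is the 25th.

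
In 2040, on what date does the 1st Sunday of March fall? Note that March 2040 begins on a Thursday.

March 2040 begins on a Thursday, so the first Sunday is March 4 (3 days later).

2040-03-04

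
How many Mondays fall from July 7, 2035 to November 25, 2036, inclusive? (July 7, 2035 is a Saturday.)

73

July 7, 2035 is a Saturday; the first Monday on or after it is July 9, 2035 (2 days later).
From July 9, 2035 to November 25, 2036: 175 + 330 = 505 days (rest of 2035, to November 25, 2036 in 2036).
505 ÷ 7 = 72 full weeks with remainder 1, so 72 more Mondays after the first → 73.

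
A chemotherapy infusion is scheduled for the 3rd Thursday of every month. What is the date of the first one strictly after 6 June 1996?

20 June 1996

June 1996 starts on a Saturday; its first Thursday is the 6th, so the 3rd Thursday is the 20th — 20 June 1996.
20 June 1996 is after 6 June 1996, so that is the next one.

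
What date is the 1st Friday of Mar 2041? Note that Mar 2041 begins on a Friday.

Mar 2041 begins on a Friday, so the first Friday is Mar 1.

Mar 1, 2041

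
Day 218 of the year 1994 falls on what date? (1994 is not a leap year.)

January has 31 days (218 − 31 = 187 remain).
February has 28 days (187 − 28 = 159 remain).
March has 31 days (159 − 31 = 128 remain).
April has 30 days (128 − 30 = 98 remain).
May has 31 days (98 − 31 = 67 remain).
June has 30 days (67 − 30 = 37 remain).
July has 31 days (37 − 31 = 6 remain).
6 into August → August 6.

6 August 1994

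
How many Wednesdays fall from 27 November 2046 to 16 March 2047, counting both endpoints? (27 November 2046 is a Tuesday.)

16

27 November 2046 is a Tuesday; the first Wednesday on or after it is 28 November 2046 (1 day later).
From 28 November 2046 to 16 March 2047: 2 + 31 + 31 + 28 + 16 = 108 days (rest of November, December, January, February, March).
108 ÷ 7 = 15 full weeks with remainder 3, so 15 more Wednesdays after the first → 16.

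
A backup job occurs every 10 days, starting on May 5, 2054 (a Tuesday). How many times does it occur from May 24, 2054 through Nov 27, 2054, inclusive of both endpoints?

19

Occurrences land 10·i days after May 5, 2054 for i = 0, 1, 2, …
May 24, 2054 is 19 days after the start; 19 ÷ 10 = 1 remainder 9; since the remainder is 9, round up to i = 2. First occurrence in the window: #3 on May 25, 2054 (2×10 = 20 days in).
Nov 27, 2054 is 206 days after the start; 206 ÷ 10 = 20 remainder 6. Last occurrence in the window: #21 on Nov 21, 2054.
Occurrences #3 through #21: 19 in total.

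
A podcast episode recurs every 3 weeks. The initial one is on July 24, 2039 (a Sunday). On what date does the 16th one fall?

June 3, 2040

The 16th occurrence is 15 intervals after the first: 15 × 21 = 315 days after July 24, 2039.
July has 31 days — 7 days to the end of July leaves 308.
August has 31 days (277 left).
September has 30 days (247 left).
October has 31 days (216 left).
November has 30 days (186 left).
December has 31 days (155 left).
January has 31 days (124 left).
February has 29 days (95 left).
March has 31 days (64 left).
April has 30 days (34 left).
May has 31 days (3 left).
3 days into June → June 3, 2040.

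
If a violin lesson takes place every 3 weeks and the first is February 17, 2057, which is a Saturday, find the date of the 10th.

The 10th occurrence is 9 intervals after the first: 9 × 21 = 189 days after February 17, 2057.
February has 28 days — 11 days to the end of February leaves 178.
March has 31 days (147 left).
April has 30 days (117 left).
May has 31 days (86 left).
June has 30 days (56 left).
July has 31 days (25 left).
25 days into August → August 25, 2057.

August 25, 2057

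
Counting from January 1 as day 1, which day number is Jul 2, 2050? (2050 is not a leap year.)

183

Days in months before Jul: 31 + 28 + 31 + 30 + 31 + 30 = 181.
Plus 2 days into Jul → day 183.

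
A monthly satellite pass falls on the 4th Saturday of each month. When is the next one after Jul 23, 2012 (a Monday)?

Jul 28, 2012

Jul 2012 starts on a Sunday; its first Saturday is the 7th, so the 4th Saturday is the 28th — Jul 28, 2012.
Jul 28, 2012 is after Jul 23, 2012, so that is the next one.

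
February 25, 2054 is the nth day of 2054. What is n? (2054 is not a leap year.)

56

Days in months before February: 31 = 31.
Plus 25 days into February → day 56.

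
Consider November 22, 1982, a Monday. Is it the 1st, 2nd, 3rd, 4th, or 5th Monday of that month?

4th

Day 22 falls in week ⌈22/7⌉ of the month.
Days 1–7 hold the 1st Monday, 8–14 the 2nd, 15–21 the 3rd, 22–28 the 4th, 29–31 the 5th.
22 is in the range for the 4th.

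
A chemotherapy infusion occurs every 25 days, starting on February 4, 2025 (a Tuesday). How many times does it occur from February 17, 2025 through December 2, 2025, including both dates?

Occurrences land 25·i days after February 4, 2025 for i = 0, 1, 2, …
February 17, 2025 is 13 days after the start; 13 ÷ 25 = 0 remainder 13; since the remainder is 13, round up to i = 1. First occurrence in the window: #2 on March 1, 2025 (1×25 = 25 days in).
December 2, 2025 is 301 days after the start; 301 ÷ 25 = 12 remainder 1. Last occurrence in the window: #13 on December 1, 2025.
Occurrences #2 through #13: 12 in total.

12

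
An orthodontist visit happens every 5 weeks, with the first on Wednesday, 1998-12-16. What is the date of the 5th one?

1999-05-05

The 5th occurrence is 4 intervals after the first: 4 × 35 = 140 days after 1998-12-16.
December has 31 days — 15 days to the end of December leaves 125.
January has 31 days (94 left).
February has 28 days (66 left).
March has 31 days (35 left).
April has 30 days (5 left).
5 days into May → 1999-05-05.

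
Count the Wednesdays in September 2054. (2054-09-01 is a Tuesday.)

2054-09-01 is a Tuesday; the first Wednesday on or after it is 2054-09-02 (1 day later).
From 2054-09-02 to 2054-09-30 is 30 − 2 = 28 days.
28 ÷ 7 = 4 full weeks with remainder 0, so 4 more Wednesdays after the first → 5.

5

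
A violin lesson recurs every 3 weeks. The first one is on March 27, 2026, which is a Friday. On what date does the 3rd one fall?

The 3rd occurrence is 2 intervals after the first: 2 × 21 = 42 days after March 27, 2026.
March has 31 days — 4 days to the end of March leaves 38.
April has 30 days (8 left).
8 days into May → May 8, 2026.

May 8, 2026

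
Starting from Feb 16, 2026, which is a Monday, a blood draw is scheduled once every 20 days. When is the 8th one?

The 8th occurrence is 7 intervals after the first: 7 × 20 = 140 days after Feb 16, 2026.
Feb has 28 days — 12 days to the end of Feb leaves 128.
Mar has 31 days (97 left).
Apr has 30 days (67 left).
May has 31 days (36 left).
Jun has 30 days (6 left).
6 days into Jul → Jul 6, 2026.

Jul 6, 2026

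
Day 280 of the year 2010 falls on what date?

Jan has 31 days (280 − 31 = 249 remain).
Feb has 28 days (249 − 28 = 221 remain).
Mar has 31 days (221 − 31 = 190 remain).
Apr has 30 days (190 − 30 = 160 remain).
May has 31 days (160 − 31 = 129 remain).
Jun has 30 days (129 − 30 = 99 remain).
Jul has 31 days (99 − 31 = 68 remain).
Aug has 31 days (68 − 31 = 37 remain).
Sep has 30 days (37 − 30 = 7 remain).
7 into Oct → Oct 7.

Oct 7, 2010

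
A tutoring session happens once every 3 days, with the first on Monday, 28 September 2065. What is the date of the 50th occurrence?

The 50th occurrence is 49 intervals after the first: 49 × 3 = 147 days after 28 September 2065.
September has 30 days — 2 days to the end of September leaves 145.
October has 31 days (114 left).
November has 30 days (84 left).
December has 31 days (53 left).
January has 31 days (22 left).
22 days into February → 22 February 2066.

22 February 2066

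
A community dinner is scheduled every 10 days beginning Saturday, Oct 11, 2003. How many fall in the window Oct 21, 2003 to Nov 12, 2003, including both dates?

3

Occurrences land 10·i days after Oct 11, 2003 for i = 0, 1, 2, …
Oct 21, 2003 is 10 days after the start; 10 ÷ 10 = 1 remainder 0. First occurrence in the window: #2 on Oct 21, 2003 (1×10 = 10 days in).
Nov 12, 2003 is 32 days after the start; 32 ÷ 10 = 3 remainder 2. Last occurrence in the window: #4 on Nov 10, 2003.
Occurrences #2 through #4: 3 in total.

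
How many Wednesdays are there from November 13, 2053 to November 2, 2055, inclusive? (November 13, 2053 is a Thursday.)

102

November 13, 2053 is a Thursday; the first Wednesday on or after it is November 19, 2053 (6 days later).
From November 19, 2053 to November 2, 2055: 42 + 365 + 306 = 713 days (rest of 2053, 2054, to November 2, 2055 in 2055).
713 ÷ 7 = 101 full weeks with remainder 6, so 101 more Wednesdays after the first → 102.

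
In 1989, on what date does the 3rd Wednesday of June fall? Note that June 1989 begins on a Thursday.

21 June 1989

June 1989 begins on a Thursday, so the first Wednesday is June 7 (6 days later).
The 3rd Wednesday is 2 weeks later: 7 + 14 = 21.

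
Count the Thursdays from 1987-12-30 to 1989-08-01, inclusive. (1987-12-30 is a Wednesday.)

83

1987-12-30 is a Wednesday; the first Thursday on or after it is 1987-12-31 (1 day later).
From 1987-12-31 to 1989-08-01: 0 + 366 + 213 = 579 days (rest of 1987, 1988, to 1989-08-01 in 1989).
579 ÷ 7 = 82 full weeks with remainder 5, so 82 more Thursdays after the first → 83.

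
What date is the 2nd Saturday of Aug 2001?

Aug 11, 2001

Aug 2001 begins on a Wednesday, so the first Saturday is Aug 4 (3 days later).
The 2nd Saturday is 1 weeks later: 4 + 7 = 11.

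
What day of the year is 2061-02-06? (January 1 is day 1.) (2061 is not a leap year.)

Days in months before February: 31 = 31.
Plus 6 days into February → day 37.

37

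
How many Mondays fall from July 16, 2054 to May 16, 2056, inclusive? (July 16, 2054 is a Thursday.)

96

July 16, 2054 is a Thursday; the first Monday on or after it is July 20, 2054 (4 days later).
From July 20, 2054 to May 16, 2056: 164 + 365 + 137 = 666 days (rest of 2054, 2055, to May 16, 2056 in 2056).
666 ÷ 7 = 95 full weeks with remainder 1, so 95 more Mondays after the first → 96.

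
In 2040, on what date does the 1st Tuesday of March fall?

March 6, 2040

March 2040 begins on a Thursday, so the first Tuesday is March 6 (5 days later).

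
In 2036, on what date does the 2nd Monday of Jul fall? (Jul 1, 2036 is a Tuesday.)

Jul 14, 2036

Jul 2036 begins on a Tuesday, so the first Monday is Jul 7 (6 days later).
The 2nd Monday is 1 weeks later: 7 + 7 = 14.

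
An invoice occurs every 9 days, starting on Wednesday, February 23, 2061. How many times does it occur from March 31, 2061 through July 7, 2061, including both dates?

11

Occurrences land 9·i days after February 23, 2061 for i = 0, 1, 2, …
March 31, 2061 is 36 days after the start; 36 ÷ 9 = 4 remainder 0. First occurrence in the window: #5 on March 31, 2061 (4×9 = 36 days in).
July 7, 2061 is 134 days after the start; 134 ÷ 9 = 14 remainder 8. Last occurrence in the window: #15 on June 29, 2061.
Occurrences #5 through #15: 11 in total.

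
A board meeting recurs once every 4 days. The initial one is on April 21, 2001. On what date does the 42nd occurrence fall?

The 42nd occurrence is 41 intervals after the first: 41 × 4 = 164 days after April 21, 2001.
April has 30 days — 9 days to the end of April leaves 155.
May has 31 days (124 left).
June has 30 days (94 left).
July has 31 days (63 left).
August has 31 days (32 left).
September has 30 days (2 left).
2 days into October → October 2, 2001.

October 2, 2001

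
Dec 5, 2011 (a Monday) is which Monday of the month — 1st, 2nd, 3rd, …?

Day 5 falls in week ⌈5/7⌉ of the month.
Days 1–7 hold the 1st Monday, 8–14 the 2nd, 15–21 the 3rd, 22–28 the 4th, 29–31 the 5th.
5 is in the range for the 1st.

1st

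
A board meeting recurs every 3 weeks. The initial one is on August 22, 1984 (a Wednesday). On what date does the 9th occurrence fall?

The 9th occurrence is 8 intervals after the first: 8 × 21 = 168 days after August 22, 1984.
August has 31 days — 9 days to the end of August leaves 159.
September has 30 days (129 left).
October has 31 days (98 left).
November has 30 days (68 left).
December has 31 days (37 left).
January has 31 days (6 left).
6 days into February → February 6, 1985.

February 6, 1985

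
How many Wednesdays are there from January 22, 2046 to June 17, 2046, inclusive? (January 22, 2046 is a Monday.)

January 22, 2046 is a Monday; the first Wednesday on or after it is January 24, 2046 (2 days later).
From January 24, 2046 to June 17, 2046: 7 + 28 + 31 + 30 + 31 + 17 = 144 days (rest of January, February, March, April, May, June).
144 ÷ 7 = 20 full weeks with remainder 4, so 20 more Wednesdays after the first → 21.

21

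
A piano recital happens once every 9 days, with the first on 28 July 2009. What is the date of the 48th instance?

The 48th occurrence is 47 intervals after the first: 47 × 9 = 423 days after 28 July 2009.
July has 31 days — 3 days to the end of July leaves 420.
From end of July to end of 2009 is 153 days (267 left).
January has 31 days (236 left).
February has 28 days (208 left).
March has 31 days (177 left).
April has 30 days (147 left).
May has 31 days (116 left).
June has 30 days (86 left).
July has 31 days (55 left).
August has 31 days (24 left).
24 days into September → 24 September 2010.

24 September 2010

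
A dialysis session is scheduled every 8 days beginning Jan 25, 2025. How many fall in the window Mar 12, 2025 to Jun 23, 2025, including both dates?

Occurrences land 8·i days after Jan 25, 2025 for i = 0, 1, 2, …
Mar 12, 2025 is 46 days after the start; 46 ÷ 8 = 5 remainder 6; since the remainder is 6, round up to i = 6. First occurrence in the window: #7 on Mar 14, 2025 (6×8 = 48 days in).
Jun 23, 2025 is 149 days after the start; 149 ÷ 8 = 18 remainder 5. Last occurrence in the window: #19 on Jun 18, 2025.
Occurrences #7 through #19: 13 in total.

13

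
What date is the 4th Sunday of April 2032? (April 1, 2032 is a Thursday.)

April 25, 2032

April 2032 begins on a Thursday, so the first Sunday is April 4 (3 days later).
The 4th Sunday is 3 weeks later: 4 + 21 = 25.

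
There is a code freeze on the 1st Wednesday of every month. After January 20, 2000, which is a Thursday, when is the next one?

February 2, 2000

January 2000 starts on a Saturday, so its 1st Wednesday is January 5, 2000 (4 days in).
That is not after January 20, 2000, so look at February 2000.
February 2000 starts on a Tuesday, so its 1st Wednesday is February 2, 2000 (1 day in).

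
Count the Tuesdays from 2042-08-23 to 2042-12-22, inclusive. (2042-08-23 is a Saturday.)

2042-08-23 is a Saturday; the first Tuesday on or after it is 2042-08-26 (3 days later).
From 2042-08-26 to 2042-12-22: 5 + 30 + 31 + 30 + 22 = 118 days (rest of August, September, October, November, December).
118 ÷ 7 = 16 full weeks with remainder 6, so 16 more Tuesdays after the first → 17.

17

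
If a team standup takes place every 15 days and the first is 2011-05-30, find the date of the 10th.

2011-10-12

The 10th occurrence is 9 intervals after the first: 9 × 15 = 135 days after 2011-05-30.
May has 31 days — 1 day to the end of May leaves 134.
June has 30 days (104 left).
July has 31 days (73 left).
August has 31 days (42 left).
September has 30 days (12 left).
12 days into October → 2011-10-12.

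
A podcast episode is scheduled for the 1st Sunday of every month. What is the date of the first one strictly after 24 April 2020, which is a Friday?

3 May 2020

April 2020 starts on a Wednesday, so its 1st Sunday is 5 April 2020 (4 days in).
That is not after 24 April 2020, so look at May 2020.
May 2020 starts on a Friday, so its 1st Sunday is 3 May 2020 (2 days in).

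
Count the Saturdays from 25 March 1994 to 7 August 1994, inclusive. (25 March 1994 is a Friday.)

20

25 March 1994 is a Friday; the first Saturday on or after it is 26 March 1994 (1 day later).
From 26 March 1994 to 7 August 1994: 5 + 30 + 31 + 30 + 31 + 7 = 134 days (rest of March, April, May, June, July, August).
134 ÷ 7 = 19 full weeks with remainder 1, so 19 more Saturdays after the first → 20.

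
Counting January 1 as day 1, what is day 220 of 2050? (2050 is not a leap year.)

Jan has 31 days (220 − 31 = 189 remain).
Feb has 28 days (189 − 28 = 161 remain).
Mar has 31 days (161 − 31 = 130 remain).
Apr has 30 days (130 − 30 = 100 remain).
May has 31 days (100 − 31 = 69 remain).
Jun has 30 days (69 − 30 = 39 remain).
Jul has 31 days (39 − 31 = 8 remain).
8 into Aug → Aug 8.

Aug 8, 2050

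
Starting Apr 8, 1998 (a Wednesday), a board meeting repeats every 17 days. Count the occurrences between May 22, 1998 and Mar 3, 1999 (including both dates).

Occurrences land 17·i days after Apr 8, 1998 for i = 0, 1, 2, …
May 22, 1998 is 44 days after the start; 44 ÷ 17 = 2 remainder 10; since the remainder is 10, round up to i = 3. First occurrence in the window: #4 on May 29, 1998 (3×17 = 51 days in).
Mar 3, 1999 is 329 days after the start; 329 ÷ 17 = 19 remainder 6. Last occurrence in the window: #20 on Feb 25, 1999.
Occurrences #4 through #20: 17 in total.

17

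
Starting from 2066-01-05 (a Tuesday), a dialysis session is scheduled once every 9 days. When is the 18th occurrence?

2066-06-07

The 18th occurrence is 17 intervals after the first: 17 × 9 = 153 days after 2066-01-05.
January has 31 days — 26 days to the end of January leaves 127.
February has 28 days (99 left).
March has 31 days (68 left).
April has 30 days (38 left).
May has 31 days (7 left).
7 days into June → 2066-06-07.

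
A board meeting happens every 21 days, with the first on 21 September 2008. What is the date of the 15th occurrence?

The 15th occurrence is 14 intervals after the first: 14 × 21 = 294 days after 21 September 2008.
September has 30 days — 9 days to the end of September leaves 285.
October has 31 days (254 left).
November has 30 days (224 left).
December has 31 days (193 left).
January has 31 days (162 left).
February has 28 days (134 left).
March has 31 days (103 left).
April has 30 days (73 left).
May has 31 days (42 left).
June has 30 days (12 left).
12 days into July → 12 July 2009.

12 July 2009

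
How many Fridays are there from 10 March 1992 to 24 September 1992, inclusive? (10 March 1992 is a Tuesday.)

10 March 1992 is a Tuesday; the first Friday on or after it is 13 March 1992 (3 days later).
From 13 March 1992 to 24 September 1992: 18 + 30 + 31 + 30 + 31 + 31 + 24 = 195 days (rest of March, April, May, June, July, August, September).
195 ÷ 7 = 27 full weeks with remainder 6, so 27 more Fridays after the first → 28.

28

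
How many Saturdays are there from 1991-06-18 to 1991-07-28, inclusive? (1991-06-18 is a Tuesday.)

6

1991-06-18 is a Tuesday; the first Saturday on or after it is 1991-06-22 (4 days later).
From 1991-06-22 to 1991-07-28: 8 + 28 = 36 days (rest of June, July).
36 ÷ 7 = 5 full weeks with remainder 1, so 5 more Saturdays after the first → 6.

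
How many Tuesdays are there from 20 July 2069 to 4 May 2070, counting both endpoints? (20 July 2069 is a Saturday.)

41

20 July 2069 is a Saturday; the first Tuesday on or after it is 23 July 2069 (3 days later).
From 23 July 2069 to 4 May 2070: 8 + 31 + 30 + 31 + 30 + 31 + 31 + 28 + 31 + 30 + 4 = 285 days (rest of July, August, September, October, November, December, January, February, March, April, May).
285 ÷ 7 = 40 full weeks with remainder 5, so 40 more Tuesdays after the first → 41.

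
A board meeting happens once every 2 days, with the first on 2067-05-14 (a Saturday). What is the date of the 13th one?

2067-06-07

The 13th occurrence is 12 intervals after the first: 12 × 2 = 24 days after 2067-05-14.
May has 31 days — 17 days to the end of May leaves 7.
7 days into June → 2067-06-07.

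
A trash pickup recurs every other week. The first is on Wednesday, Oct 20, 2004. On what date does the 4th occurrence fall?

Dec 1, 2004

The 4th occurrence is 3 intervals after the first: 3 × 14 = 42 days after Oct 20, 2004.
Oct has 31 days — 11 days to the end of Oct leaves 31.
Nov has 30 days (1 left).
1 day into Dec → Dec 1, 2004.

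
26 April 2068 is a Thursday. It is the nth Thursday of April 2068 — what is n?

4th

Day 26 falls in week ⌈26/7⌉ of the month.
Days 1–7 hold the 1st Thursday, 8–14 the 2nd, 15–21 the 3rd, 22–28 the 4th, 29–31 the 5th.
26 is in the range for the 4th.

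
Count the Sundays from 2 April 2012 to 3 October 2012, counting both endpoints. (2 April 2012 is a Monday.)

26

2 April 2012 is a Monday; the first Sunday on or after it is 8 April 2012 (6 days later).
From 8 April 2012 to 3 October 2012: 22 + 31 + 30 + 31 + 31 + 30 + 3 = 178 days (rest of April, May, June, July, August, September, October).
178 ÷ 7 = 25 full weeks with remainder 3, so 25 more Sundays after the first → 26.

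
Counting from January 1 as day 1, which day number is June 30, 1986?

Days in months before June: 31 + 28 + 31 + 30 + 31 = 151.
Plus 30 days into June → day 181.

181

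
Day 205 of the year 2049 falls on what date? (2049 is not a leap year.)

24 July 2049

January has 31 days (205 − 31 = 174 remain).
February has 28 days (174 − 28 = 146 remain).
March has 31 days (146 − 31 = 115 remain).
April has 30 days (115 − 30 = 85 remain).
May has 31 days (85 − 31 = 54 remain).
June has 30 days (54 − 30 = 24 remain).
24 into July → July 24.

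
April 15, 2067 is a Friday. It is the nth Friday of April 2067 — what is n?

3rd

Day 15 falls in week ⌈15/7⌉ of the month.
Days 1–7 hold the 1st Friday, 8–14 the 2nd, 15–21 the 3rd, 22–28 the 4th, 29–31 the 5th.
15 is in the range for the 3rd.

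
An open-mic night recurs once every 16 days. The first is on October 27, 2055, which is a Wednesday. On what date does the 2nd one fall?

November 12, 2055

The 2nd occurrence is 1 interval after the first: 1 × 16 = 16 days after October 27, 2055.
October has 31 days — 4 days to the end of October leaves 12.
12 days into November → November 12, 2055.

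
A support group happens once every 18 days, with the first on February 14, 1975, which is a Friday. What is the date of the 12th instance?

The 12th occurrence is 11 intervals after the first: 11 × 18 = 198 days after February 14, 1975.
February has 28 days — 14 days to the end of February leaves 184.
March has 31 days (153 left).
April has 30 days (123 left).
May has 31 days (92 left).
June has 30 days (62 left).
July has 31 days (31 left).
31 days into August → August 31, 1975.

August 31, 1975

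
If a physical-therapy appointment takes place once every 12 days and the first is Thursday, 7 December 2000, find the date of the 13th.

30 April 2001

The 13th occurrence is 12 intervals after the first: 12 × 12 = 144 days after 7 December 2000.
December has 31 days — 24 days to the end of December leaves 120.
January has 31 days (89 left).
February has 28 days (61 left).
March has 31 days (30 left).
30 days into April → 30 April 2001.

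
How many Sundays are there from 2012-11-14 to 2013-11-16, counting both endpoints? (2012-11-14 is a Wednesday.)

2012-11-14 is a Wednesday; the first Sunday on or after it is 2012-11-18 (4 days later).
From 2012-11-18 to 2013-11-16: 43 + 320 = 363 days (rest of 2012, to 2013-11-16 in 2013).
363 ÷ 7 = 51 full weeks with remainder 6, so 51 more Sundays after the first → 52.

52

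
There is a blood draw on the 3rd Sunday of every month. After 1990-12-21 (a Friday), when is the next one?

1991-01-20

December 1990 starts on a Saturday; its first Sunday is the 2nd, so the 3rd Sunday is the 16th — 1990-12-16.
That is not after 1990-12-21, so look at January 1991.
January 1991 starts on a Tuesday; its first Sunday is the 6th, so the 3rd Sunday is the 20th — 1991-01-20.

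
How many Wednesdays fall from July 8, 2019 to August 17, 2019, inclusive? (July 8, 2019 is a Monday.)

July 8, 2019 is a Monday; the first Wednesday on or after it is July 10, 2019 (2 days later).
From July 10, 2019 to August 17, 2019: 21 + 17 = 38 days (rest of July, August).
38 ÷ 7 = 5 full weeks with remainder 3, so 5 more Wednesdays after the first → 6.

6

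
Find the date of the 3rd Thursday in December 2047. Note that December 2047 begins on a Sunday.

December 19, 2047

December 2047 begins on a Sunday, so the first Thursday is December 5 (4 days later).
The 3rd Thursday is 2 weeks later: 5 + 14 = 19.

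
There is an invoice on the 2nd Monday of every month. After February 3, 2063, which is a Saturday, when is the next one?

February 2063 starts on a Thursday; its first Monday is the 5th, so the 2nd Monday is the 12th — February 12, 2063.
February 12, 2063 is after February 3, 2063, so that is the next one.

February 12, 2063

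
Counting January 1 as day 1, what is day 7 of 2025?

2025-01-07

7 into January → January 7.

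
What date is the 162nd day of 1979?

June 11, 1979

January has 31 days (162 − 31 = 131 remain).
February has 28 days (131 − 28 = 103 remain).
March has 31 days (103 − 31 = 72 remain).
April has 30 days (72 − 30 = 42 remain).
May has 31 days (42 − 31 = 11 remain).
11 into June → June 11.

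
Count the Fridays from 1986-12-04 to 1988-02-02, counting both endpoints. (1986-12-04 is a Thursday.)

1986-12-04 is a Thursday; the first Friday on or after it is 1986-12-05 (1 day later).
From 1986-12-05 to 1988-02-02: 26 + 365 + 33 = 424 days (rest of 1986, 1987, to 1988-02-02 in 1988).
424 ÷ 7 = 60 full weeks with remainder 4, so 60 more Fridays after the first → 61.

61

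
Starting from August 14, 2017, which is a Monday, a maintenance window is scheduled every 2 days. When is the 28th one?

The 28th occurrence is 27 intervals after the first: 27 × 2 = 54 days after August 14, 2017.
August has 31 days — 17 days to the end of August leaves 37.
September has 30 days (7 left).
7 days into October → October 7, 2017.

October 7, 2017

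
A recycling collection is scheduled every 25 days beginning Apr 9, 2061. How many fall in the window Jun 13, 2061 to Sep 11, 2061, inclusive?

Occurrences land 25·i days after Apr 9, 2061 for i = 0, 1, 2, …
Jun 13, 2061 is 65 days after the start; 65 ÷ 25 = 2 remainder 15; since the remainder is 15, round up to i = 3. First occurrence in the window: #4 on Jun 23, 2061 (3×25 = 75 days in).
Sep 11, 2061 is 155 days after the start; 155 ÷ 25 = 6 remainder 5. Last occurrence in the window: #7 on Sep 6, 2061.
Occurrences #4 through #7: 4 in total.

4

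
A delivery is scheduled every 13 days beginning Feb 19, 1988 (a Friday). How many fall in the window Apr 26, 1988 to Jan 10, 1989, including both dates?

20

Occurrences land 13·i days after Feb 19, 1988 for i = 0, 1, 2, …
Apr 26, 1988 is 67 days after the start; 67 ÷ 13 = 5 remainder 2; since the remainder is 2, round up to i = 6. First occurrence in the window: #7 on May 7, 1988 (6×13 = 78 days in).
Jan 10, 1989 is 326 days after the start; 326 ÷ 13 = 25 remainder 1. Last occurrence in the window: #26 on Jan 9, 1989.
Occurrences #7 through #26: 20 in total.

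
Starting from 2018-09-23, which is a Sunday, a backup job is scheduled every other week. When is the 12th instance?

The 12th occurrence is 11 intervals after the first: 11 × 14 = 154 days after 2018-09-23.
September has 30 days — 7 days to the end of September leaves 147.
October has 31 days (116 left).
November has 30 days (86 left).
December has 31 days (55 left).
January has 31 days (24 left).
24 days into February → 2019-02-24.

2019-02-24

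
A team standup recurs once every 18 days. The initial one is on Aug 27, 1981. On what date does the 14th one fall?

Apr 18, 1982

The 14th occurrence is 13 intervals after the first: 13 × 18 = 234 days after Aug 27, 1981.
Aug has 31 days — 4 days to the end of Aug leaves 230.
Sep has 30 days (200 left).
Oct has 31 days (169 left).
Nov has 30 days (139 left).
Dec has 31 days (108 left).
Jan has 31 days (77 left).
Feb has 28 days (49 left).
Mar has 31 days (18 left).
18 days into Apr → Apr 18, 1982.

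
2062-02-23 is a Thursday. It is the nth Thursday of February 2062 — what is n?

4th

Day 23 falls in week ⌈23/7⌉ of the month.
Days 1–7 hold the 1st Thursday, 8–14 the 2nd, 15–21 the 3rd, 22–28 the 4th, 29–31 the 5th.
23 is in the range for the 4th.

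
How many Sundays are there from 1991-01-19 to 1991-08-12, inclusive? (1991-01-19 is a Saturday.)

1991-01-19 is a Saturday; the first Sunday on or after it is 1991-01-20 (1 day later).
From 1991-01-20 to 1991-08-12: 11 + 28 + 31 + 30 + 31 + 30 + 31 + 12 = 204 days (rest of January, February, March, April, May, June, July, August).
204 ÷ 7 = 29 full weeks with remainder 1, so 29 more Sundays after the first → 30.

30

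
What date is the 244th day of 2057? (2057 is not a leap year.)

1 September 2057

January has 31 days (244 − 31 = 213 remain).
February has 28 days (213 − 28 = 185 remain).
March has 31 days (185 − 31 = 154 remain).
April has 30 days (154 − 30 = 124 remain).
May has 31 days (124 − 31 = 93 remain).
June has 30 days (93 − 30 = 63 remain).
July has 31 days (63 − 31 = 32 remain).
August has 31 days (32 − 31 = 1 remain).
1 into September → September 1.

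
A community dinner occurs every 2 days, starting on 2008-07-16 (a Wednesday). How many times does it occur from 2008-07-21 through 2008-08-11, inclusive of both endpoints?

Occurrences land 2·i days after 2008-07-16 for i = 0, 1, 2, …
2008-07-21 is 5 days after the start; 5 ÷ 2 = 2 remainder 1; since the remainder is 1, round up to i = 3. First occurrence in the window: #4 on 2008-07-22 (3×2 = 6 days in).
2008-08-11 is 26 days after the start; 26 ÷ 2 = 13 remainder 0. Last occurrence in the window: #14 on 2008-08-11.
Occurrences #4 through #14: 11 in total.

11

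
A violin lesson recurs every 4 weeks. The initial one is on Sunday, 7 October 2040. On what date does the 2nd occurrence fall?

4 November 2040

The 2nd occurrence is 1 interval after the first: 1 × 28 = 28 days after 7 October 2040.
October has 31 days — 24 days to the end of October leaves 4.
4 days into November → 4 November 2040.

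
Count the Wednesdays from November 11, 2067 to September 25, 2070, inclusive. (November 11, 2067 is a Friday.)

150

November 11, 2067 is a Friday; the first Wednesday on or after it is November 16, 2067 (5 days later).
From November 16, 2067 to September 25, 2070: 45 + 366 + 365 + 268 = 1044 days (rest of 2067, 2068, 2069, to September 25, 2070 in 2070).
1044 ÷ 7 = 149 full weeks with remainder 1, so 149 more Wednesdays after the first → 150.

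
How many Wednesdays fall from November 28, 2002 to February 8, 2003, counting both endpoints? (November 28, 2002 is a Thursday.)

November 28, 2002 is a Thursday; the first Wednesday on or after it is December 4, 2002 (6 days later).
From December 4, 2002 to February 8, 2003: 27 + 31 + 8 = 66 days (rest of December, January, February).
66 ÷ 7 = 9 full weeks with remainder 3, so 9 more Wednesdays after the first → 10.

10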